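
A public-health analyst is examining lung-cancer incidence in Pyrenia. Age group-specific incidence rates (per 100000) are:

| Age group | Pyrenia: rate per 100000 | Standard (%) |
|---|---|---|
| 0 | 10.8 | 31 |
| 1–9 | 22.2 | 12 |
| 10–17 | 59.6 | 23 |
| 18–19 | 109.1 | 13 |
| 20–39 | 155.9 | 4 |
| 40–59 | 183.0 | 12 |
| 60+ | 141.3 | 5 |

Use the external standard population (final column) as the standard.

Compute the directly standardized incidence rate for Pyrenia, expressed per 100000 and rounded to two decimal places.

Standard weights: 0.31, 0.12, 0.23, 0.13, 0.04, 0.12, 0.05.
Standardized rate: 0.3100×10.8 + 0.1200×22.2 + 0.2300×59.6 + 0.1300×109.1 + 0.0400×155.9 + 0.1200×183.0 + 0.0500×141.3 = 69.1640 per 100000.

69.16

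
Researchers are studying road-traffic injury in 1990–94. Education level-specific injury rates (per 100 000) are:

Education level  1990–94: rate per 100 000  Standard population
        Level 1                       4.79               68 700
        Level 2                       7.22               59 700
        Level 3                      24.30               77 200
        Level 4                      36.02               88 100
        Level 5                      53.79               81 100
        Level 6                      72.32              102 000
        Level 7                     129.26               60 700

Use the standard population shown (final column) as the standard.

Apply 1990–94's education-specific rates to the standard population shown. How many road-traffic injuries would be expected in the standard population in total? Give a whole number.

Expected road-traffic injuries = Σ (standard pop × education-specific rate ÷ 100 000)
= 68 700×4.79/100 000 + 59 700×7.22/100 000 + 77 200×24.30/100 000 + 88 100×36.02/100 000 + 81 100×53.79/100 000 + 102 000×72.32/100 000 + 60 700×129.26/100 000
= 3.29 + 4.31 + 18.76 + 31.73 + 43.62 + 73.77 + 78.46 = 253.95.

254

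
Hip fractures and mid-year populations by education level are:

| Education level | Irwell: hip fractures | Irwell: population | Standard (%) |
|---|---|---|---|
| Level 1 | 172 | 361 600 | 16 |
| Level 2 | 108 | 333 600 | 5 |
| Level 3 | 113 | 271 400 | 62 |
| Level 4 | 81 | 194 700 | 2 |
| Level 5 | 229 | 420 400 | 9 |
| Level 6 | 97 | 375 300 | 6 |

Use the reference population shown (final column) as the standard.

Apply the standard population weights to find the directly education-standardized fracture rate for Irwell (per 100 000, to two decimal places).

Education-specific rates per 100 000 for Irwell: 47.57, 32.37, 41.64, 41.60, 54.47, 25.85.
Standard weights: 0.16, 0.05, 0.62, 0.02, 0.09, 0.06.
Standardized rate: 0.1600×47.57 + 0.0500×32.37 + 0.6200×41.64 + 0.0200×41.60 + 0.0900×54.47 + 0.0600×25.85 = 42.3289 per 100 000.

42.33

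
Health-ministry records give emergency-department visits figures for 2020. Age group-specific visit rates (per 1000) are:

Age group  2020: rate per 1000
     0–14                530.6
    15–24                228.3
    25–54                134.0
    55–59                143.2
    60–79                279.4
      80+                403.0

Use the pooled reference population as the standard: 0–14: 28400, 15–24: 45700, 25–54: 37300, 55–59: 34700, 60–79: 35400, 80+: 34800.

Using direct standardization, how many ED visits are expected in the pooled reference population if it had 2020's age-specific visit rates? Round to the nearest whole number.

59385

Expected ED visits = Σ (standard pop × age-specific rate ÷ 1000)
= 28400×530.6/1000 + 45700×228.3/1000 + 37300×134.0/1000 + 34700×143.2/1000 + 35400×279.4/1000 + 34800×403.0/1000
= 15069.04 + 10433.31 + 4998.20 + 4969.04 + 9890.76 + 14024.40 = 59384.75.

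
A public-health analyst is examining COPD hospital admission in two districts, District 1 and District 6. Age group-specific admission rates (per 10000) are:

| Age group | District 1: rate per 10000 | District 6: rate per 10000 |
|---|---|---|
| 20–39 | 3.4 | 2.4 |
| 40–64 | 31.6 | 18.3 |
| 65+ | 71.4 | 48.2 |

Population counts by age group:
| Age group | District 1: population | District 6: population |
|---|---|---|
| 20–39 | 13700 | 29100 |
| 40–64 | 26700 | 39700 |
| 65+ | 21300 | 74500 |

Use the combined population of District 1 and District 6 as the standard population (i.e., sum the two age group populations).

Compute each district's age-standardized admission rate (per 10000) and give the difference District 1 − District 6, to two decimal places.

Combined standard total = 205000; weights = 0.2088, 0.3239, 0.4673.
District 1: 0.2088×3.4 + 0.3239×31.6 + 0.4673×71.4 = 44.3116 per 10000.
District 6: 0.2088×2.4 + 0.3239×18.3 + 0.4673×48.2 = 28.9532 per 10000.
Difference = 44.3116 − 28.9532 = 15.3584.

15.36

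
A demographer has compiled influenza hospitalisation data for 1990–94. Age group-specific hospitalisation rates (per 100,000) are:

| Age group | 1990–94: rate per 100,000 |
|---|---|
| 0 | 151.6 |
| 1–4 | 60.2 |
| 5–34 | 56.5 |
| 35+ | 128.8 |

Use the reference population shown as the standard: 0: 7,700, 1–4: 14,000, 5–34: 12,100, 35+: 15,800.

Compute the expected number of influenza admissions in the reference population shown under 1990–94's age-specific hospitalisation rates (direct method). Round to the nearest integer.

47

Expected influenza admissions = Σ (standard pop × age-specific rate ÷ 100,000)
= 7,700×151.6/100,000 + 14,000×60.2/100,000 + 12,100×56.5/100,000 + 15,800×128.8/100,000
= 11.67 + 8.43 + 6.84 + 20.35 = 47.29.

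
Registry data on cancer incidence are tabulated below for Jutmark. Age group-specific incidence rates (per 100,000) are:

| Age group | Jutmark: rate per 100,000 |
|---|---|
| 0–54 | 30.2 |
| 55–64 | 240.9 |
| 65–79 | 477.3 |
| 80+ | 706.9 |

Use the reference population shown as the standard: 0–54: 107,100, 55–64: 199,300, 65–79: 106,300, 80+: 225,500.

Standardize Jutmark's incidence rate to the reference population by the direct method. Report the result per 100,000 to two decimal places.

409.57

Standard total = 638,200; weights = 0.1678, 0.3123, 0.1666, 0.3533.
Standardized rate: 0.1678×30.2 + 0.3123×240.9 + 0.1666×477.3 + 0.3533×706.9 = 409.5718 per 100,000.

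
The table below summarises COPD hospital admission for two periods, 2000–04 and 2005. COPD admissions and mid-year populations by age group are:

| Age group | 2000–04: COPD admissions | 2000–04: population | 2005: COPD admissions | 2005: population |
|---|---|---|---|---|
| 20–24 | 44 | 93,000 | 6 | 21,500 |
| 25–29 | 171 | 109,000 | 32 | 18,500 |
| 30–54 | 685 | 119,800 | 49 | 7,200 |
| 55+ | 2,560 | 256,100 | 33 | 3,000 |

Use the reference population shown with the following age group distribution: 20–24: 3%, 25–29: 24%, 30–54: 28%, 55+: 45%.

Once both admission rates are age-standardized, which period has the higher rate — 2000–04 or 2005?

2005

Age-specific rates per 10,000 for 2000–04: 4.73, 15.69, 57.18, 99.96.
For 2005: 2.79, 17.30, 68.06, 110.00.
Standard weights: 0.03, 0.24, 0.28, 0.45.
2000–04: 0.0300×4.73 + 0.2400×15.69 + 0.2800×57.18 + 0.4500×99.96 = 64.8995 per 10,000.
2005: 0.0300×2.79 + 0.2400×17.30 + 0.2800×68.06 + 0.4500×110.00 = 72.7906 per 10,000.
The crude rates (59.87 vs 23.90) would put 2000–04 higher, but that reflects its age composition; once standardized to a common age structure, 2005 has the higher underlying rate.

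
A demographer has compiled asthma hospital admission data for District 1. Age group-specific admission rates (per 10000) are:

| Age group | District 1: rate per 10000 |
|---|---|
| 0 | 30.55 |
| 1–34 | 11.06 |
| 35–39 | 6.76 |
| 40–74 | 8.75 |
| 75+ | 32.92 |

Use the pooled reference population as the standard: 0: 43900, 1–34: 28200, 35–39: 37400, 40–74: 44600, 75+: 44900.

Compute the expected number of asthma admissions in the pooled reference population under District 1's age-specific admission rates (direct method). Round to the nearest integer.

377

Expected asthma admissions = Σ (standard pop × age-specific rate ÷ 10000)
= 43900×30.55/10000 + 28200×11.06/10000 + 37400×6.76/10000 + 44600×8.75/10000 + 44900×32.92/10000
= 134.11 + 31.19 + 25.28 + 39.02 + 147.81 = 377.42.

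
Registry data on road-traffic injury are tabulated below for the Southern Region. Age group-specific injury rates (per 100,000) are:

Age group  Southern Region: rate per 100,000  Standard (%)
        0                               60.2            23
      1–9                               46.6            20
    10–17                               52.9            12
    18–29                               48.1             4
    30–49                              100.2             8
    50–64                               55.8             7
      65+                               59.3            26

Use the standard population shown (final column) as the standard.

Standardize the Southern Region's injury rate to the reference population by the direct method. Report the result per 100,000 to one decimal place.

58.8

Standard weights: 0.23, 0.20, 0.12, 0.04, 0.08, 0.07, 0.26.
Standardized rate: 0.2300×60.2 + 0.2000×46.6 + 0.1200×52.9 + 0.0400×48.1 + 0.0800×100.2 + 0.0700×55.8 + 0.2600×59.3 = 58.7780 per 100,000.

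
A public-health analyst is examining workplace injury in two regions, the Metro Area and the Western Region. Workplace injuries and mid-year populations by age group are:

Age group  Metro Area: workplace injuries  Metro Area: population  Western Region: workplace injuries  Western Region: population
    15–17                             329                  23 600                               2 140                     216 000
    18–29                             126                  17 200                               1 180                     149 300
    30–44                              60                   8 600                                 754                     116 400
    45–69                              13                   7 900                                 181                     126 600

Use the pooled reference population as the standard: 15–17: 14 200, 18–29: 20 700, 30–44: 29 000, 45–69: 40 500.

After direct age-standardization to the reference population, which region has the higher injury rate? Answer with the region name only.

Age-specific rates per 10 000 for the Metro Area: 139.41, 73.26, 69.77, 16.46.
For the Western Region: 99.07, 79.04, 64.78, 14.30.
Standard total = 104 400; weights = 0.1360, 0.1983, 0.2778, 0.3879.
The Metro Area: 0.1360×139.41 + 0.1983×73.26 + 0.2778×69.77 + 0.3879×16.46 = 59.2498 per 10 000.
The Western Region: 0.1360×99.07 + 0.1983×79.04 + 0.2778×64.78 + 0.3879×14.30 = 52.6862 per 10 000.

Metro Area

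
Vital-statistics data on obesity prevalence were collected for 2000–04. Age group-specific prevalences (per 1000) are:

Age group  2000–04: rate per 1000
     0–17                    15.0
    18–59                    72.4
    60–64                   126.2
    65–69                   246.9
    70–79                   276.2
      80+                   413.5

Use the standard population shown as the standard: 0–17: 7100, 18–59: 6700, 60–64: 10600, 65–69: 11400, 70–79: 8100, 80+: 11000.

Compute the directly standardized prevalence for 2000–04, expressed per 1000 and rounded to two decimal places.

210.01

Standard total = 54900; weights = 0.1293, 0.1220, 0.1931, 0.2077, 0.1475, 0.2004.
Standardized rate: 0.1293×15.0 + 0.1220×72.4 + 0.1931×126.2 + 0.2077×246.9 + 0.1475×276.2 + 0.2004×413.5 = 210.0124 per 1000.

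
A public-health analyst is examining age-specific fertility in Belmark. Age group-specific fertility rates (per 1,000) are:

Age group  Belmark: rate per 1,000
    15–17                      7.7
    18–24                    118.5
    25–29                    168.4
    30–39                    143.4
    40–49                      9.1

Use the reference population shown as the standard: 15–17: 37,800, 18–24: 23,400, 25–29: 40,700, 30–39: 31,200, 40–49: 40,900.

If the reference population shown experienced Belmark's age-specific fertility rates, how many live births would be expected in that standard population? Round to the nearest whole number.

Expected live births = Σ (standard pop × age-specific rate ÷ 1,000)
= 37,800×7.7/1,000 + 23,400×118.5/1,000 + 40,700×168.4/1,000 + 31,200×143.4/1,000 + 40,900×9.1/1,000
= 291.06 + 2772.90 + 6853.88 + 4474.08 + 372.19 = 14764.11.

14764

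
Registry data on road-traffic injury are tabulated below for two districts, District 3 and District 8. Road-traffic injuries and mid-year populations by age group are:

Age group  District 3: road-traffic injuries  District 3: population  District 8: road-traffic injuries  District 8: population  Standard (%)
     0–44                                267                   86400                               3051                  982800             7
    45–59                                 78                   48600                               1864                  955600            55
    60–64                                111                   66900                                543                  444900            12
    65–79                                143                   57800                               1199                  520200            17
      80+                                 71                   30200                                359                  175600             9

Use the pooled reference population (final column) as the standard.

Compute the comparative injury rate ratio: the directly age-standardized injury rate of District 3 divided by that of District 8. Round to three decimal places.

0.959

Age-specific rates per 100000 for District 3: 309.03, 160.49, 165.92, 247.40, 235.10.
For District 8: 310.44, 195.06, 122.05, 230.49, 204.44.
Standard weights: 0.07, 0.55, 0.12, 0.17, 0.09.
District 3: 0.0700×309.03 + 0.5500×160.49 + 0.1200×165.92 + 0.1700×247.40 + 0.0900×235.10 = 193.0316 per 100000.
District 8: 0.0700×310.44 + 0.5500×195.06 + 0.1200×122.05 + 0.1700×230.49 + 0.0900×204.44 = 201.2429 per 100000.
Ratio = 193.0316 ÷ 201.2429 = 0.95920.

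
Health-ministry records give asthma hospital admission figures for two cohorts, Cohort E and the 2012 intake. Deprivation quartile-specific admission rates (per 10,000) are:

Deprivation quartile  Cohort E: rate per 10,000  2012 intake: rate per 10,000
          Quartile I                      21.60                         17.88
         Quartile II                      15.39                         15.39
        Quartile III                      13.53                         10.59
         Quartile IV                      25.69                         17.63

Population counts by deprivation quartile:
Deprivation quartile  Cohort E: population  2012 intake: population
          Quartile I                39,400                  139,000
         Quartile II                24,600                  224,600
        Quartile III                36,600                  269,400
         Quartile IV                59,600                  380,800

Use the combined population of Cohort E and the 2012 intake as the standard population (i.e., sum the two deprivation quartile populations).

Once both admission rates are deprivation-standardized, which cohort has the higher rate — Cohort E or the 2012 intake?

Combined standard total = 1,174,000; weights = 0.1520, 0.2123, 0.2606, 0.3751.
Cohort E: 0.1520×21.60 + 0.2123×15.39 + 0.2606×13.53 + 0.3751×25.69 = 19.7127 per 10,000.
The 2012 intake: 0.1520×17.88 + 0.2123×15.39 + 0.2606×10.59 + 0.3751×17.63 = 15.3576 per 10,000.

Cohort E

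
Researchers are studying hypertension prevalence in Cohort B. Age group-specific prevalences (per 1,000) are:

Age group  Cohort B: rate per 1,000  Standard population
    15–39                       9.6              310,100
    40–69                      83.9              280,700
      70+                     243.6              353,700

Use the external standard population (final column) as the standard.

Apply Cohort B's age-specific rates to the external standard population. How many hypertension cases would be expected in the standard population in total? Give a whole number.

Expected hypertension cases = Σ (standard pop × age-specific rate ÷ 1,000)
= 310,100×9.6/1,000 + 280,700×83.9/1,000 + 353,700×243.6/1,000
= 2976.96 + 23550.73 + 86161.32 = 112689.01.

112689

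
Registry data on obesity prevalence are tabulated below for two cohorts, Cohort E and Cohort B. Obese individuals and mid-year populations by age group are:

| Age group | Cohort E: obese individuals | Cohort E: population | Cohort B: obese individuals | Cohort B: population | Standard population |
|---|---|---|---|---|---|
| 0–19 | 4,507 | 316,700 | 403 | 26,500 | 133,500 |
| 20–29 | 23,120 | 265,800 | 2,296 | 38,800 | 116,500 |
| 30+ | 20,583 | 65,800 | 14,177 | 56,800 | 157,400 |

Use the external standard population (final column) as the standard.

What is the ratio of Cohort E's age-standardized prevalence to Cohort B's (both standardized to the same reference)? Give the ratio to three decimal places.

1.271

Age-specific rates per 1,000 for Cohort E: 14.231, 86.983, 312.812.
For Cohort B: 15.208, 59.175, 249.595.
Standard total = 407,400; weights = 0.3277, 0.2860, 0.3864.
Cohort E: 0.3277×14.231 + 0.2860×86.983 + 0.3864×312.812 = 150.3924 per 1,000.
Cohort B: 0.3277×15.208 + 0.2860×59.175 + 0.3864×249.595 = 118.3367 per 1,000.
Ratio = 150.3924 ÷ 118.3367 = 1.27089.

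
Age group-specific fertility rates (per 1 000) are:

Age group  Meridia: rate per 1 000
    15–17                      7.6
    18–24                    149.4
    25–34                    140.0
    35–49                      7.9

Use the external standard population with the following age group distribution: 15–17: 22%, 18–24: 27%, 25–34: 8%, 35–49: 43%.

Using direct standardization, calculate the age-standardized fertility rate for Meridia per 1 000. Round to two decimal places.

Standard weights: 0.22, 0.27, 0.08, 0.43.
Standardized rate: 0.2200×7.6 + 0.2700×149.4 + 0.0800×140.0 + 0.4300×7.9 = 56.6070 per 1 000.

56.61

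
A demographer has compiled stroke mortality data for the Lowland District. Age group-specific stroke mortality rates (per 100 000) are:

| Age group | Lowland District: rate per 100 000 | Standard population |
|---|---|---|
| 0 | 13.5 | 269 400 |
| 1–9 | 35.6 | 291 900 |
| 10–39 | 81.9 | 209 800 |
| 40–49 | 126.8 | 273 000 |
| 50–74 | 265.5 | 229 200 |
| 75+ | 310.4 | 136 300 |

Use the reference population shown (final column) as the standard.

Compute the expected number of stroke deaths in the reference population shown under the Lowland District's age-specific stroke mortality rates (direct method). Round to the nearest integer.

1690

Expected stroke deaths = Σ (standard pop × age-specific rate ÷ 100 000)
= 269 400×13.5/100 000 + 291 900×35.6/100 000 + 209 800×81.9/100 000 + 273 000×126.8/100 000 + 229 200×265.5/100 000 + 136 300×310.4/100 000
= 36.37 + 103.92 + 171.83 + 346.16 + 608.53 + 423.08 = 1689.88.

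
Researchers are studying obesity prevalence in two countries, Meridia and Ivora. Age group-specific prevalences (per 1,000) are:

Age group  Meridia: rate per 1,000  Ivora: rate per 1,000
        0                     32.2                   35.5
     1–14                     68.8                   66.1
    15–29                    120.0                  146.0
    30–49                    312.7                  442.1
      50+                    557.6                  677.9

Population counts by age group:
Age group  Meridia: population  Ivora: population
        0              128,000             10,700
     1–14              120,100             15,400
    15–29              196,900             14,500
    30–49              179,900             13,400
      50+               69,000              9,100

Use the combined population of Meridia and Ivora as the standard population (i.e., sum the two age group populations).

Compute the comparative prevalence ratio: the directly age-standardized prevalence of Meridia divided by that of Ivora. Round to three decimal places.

Combined standard total = 757,000; weights = 0.1832, 0.1790, 0.2793, 0.2554, 0.1032.
Meridia: 0.1832×32.2 + 0.1790×68.8 + 0.2793×120.0 + 0.2554×312.7 + 0.1032×557.6 = 189.1017 per 1,000.
Ivora: 0.1832×35.5 + 0.1790×66.1 + 0.2793×146.0 + 0.2554×442.1 + 0.1032×677.9 = 241.9375 per 1,000.
Ratio = 189.1017 ÷ 241.9375 = 0.78161.

0.782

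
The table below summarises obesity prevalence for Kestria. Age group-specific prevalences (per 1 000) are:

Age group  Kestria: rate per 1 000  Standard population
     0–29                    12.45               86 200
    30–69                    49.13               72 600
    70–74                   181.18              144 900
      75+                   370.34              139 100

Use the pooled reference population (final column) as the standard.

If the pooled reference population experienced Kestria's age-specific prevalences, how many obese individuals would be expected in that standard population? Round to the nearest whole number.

Expected obese individuals = Σ (standard pop × age-specific rate ÷ 1 000)
= 86 200×12.45/1 000 + 72 600×49.13/1 000 + 144 900×181.18/1 000 + 139 100×370.34/1 000
= 1073.19 + 3566.84 + 26252.98 + 51514.29 = 82407.30.

82407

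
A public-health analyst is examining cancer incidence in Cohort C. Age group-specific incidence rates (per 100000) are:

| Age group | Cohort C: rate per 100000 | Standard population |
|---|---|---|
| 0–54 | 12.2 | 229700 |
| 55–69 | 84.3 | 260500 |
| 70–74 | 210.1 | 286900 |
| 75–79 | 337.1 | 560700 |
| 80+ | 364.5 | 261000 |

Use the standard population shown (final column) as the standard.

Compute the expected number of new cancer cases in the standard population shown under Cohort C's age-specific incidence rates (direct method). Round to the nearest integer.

3692

Expected new cancer cases = Σ (standard pop × age-specific rate ÷ 100000)
= 229700×12.2/100000 + 260500×84.3/100000 + 286900×210.1/100000 + 560700×337.1/100000 + 261000×364.5/100000
= 28.02 + 219.60 + 602.78 + 1890.12 + 951.35 = 3691.87.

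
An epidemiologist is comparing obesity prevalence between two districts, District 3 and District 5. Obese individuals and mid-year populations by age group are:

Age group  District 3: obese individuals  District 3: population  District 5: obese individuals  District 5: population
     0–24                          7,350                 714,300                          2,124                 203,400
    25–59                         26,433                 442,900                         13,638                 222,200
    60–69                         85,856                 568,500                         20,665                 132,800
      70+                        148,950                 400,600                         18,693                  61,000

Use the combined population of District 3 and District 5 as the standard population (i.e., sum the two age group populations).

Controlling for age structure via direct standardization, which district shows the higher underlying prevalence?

Age-specific rates per 1,000 for District 3: 10.290, 59.682, 151.022, 371.817.
For District 5: 10.442, 61.377, 155.610, 306.443.
Combined standard total = 2,745,700; weights = 0.3342, 0.2422, 0.2554, 0.1681.
District 3: 0.3342×10.290 + 0.2422×59.682 + 0.2554×151.022 + 0.1681×371.817 = 118.9787 per 1,000.
District 5: 0.3342×10.442 + 0.2422×61.377 + 0.2554×155.610 + 0.1681×306.443 = 109.6216 per 1,000.

District 3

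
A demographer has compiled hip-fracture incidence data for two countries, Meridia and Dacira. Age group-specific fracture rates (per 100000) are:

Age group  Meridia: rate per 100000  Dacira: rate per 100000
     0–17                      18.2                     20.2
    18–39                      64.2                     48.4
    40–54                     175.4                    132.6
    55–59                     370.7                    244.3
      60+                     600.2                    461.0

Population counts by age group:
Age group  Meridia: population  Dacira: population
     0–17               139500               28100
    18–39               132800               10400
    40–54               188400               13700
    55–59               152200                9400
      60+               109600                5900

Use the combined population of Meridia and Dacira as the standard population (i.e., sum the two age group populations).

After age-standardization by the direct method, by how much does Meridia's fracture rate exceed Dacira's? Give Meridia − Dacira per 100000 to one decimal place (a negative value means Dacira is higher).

Combined standard total = 790000; weights = 0.2122, 0.1813, 0.2558, 0.2046, 0.1462.
Meridia: 0.2122×18.2 + 0.1813×64.2 + 0.2558×175.4 + 0.2046×370.7 + 0.1462×600.2 = 223.9498 per 100000.
Dacira: 0.2122×20.2 + 0.1813×48.4 + 0.2558×132.6 + 0.2046×244.3 + 0.1462×461.0 = 164.3535 per 100000.
Difference = 223.9498 − 164.3535 = 59.5963.

59.6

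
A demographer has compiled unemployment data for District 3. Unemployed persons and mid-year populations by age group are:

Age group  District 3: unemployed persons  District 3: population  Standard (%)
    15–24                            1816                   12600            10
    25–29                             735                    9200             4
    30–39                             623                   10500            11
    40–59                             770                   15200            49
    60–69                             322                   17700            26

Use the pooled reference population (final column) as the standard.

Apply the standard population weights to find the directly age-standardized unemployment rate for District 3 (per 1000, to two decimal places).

53.69

Age-specific rates per 1000 for District 3: 144.127, 79.891, 59.333, 50.658, 18.192.
Standard weights: 0.10, 0.04, 0.11, 0.49, 0.26.
Standardized rate: 0.1000×144.127 + 0.0400×79.891 + 0.1100×59.333 + 0.4900×50.658 + 0.2600×18.192 = 53.6873 per 1000.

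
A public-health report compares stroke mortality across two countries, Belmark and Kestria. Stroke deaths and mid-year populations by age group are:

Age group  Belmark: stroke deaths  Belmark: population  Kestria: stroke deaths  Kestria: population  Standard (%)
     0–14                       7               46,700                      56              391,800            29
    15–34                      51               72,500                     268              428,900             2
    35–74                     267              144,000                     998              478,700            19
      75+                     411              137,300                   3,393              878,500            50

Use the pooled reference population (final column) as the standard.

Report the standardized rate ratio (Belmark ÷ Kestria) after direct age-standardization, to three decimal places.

0.801

Age-specific rates per 100,000 for Belmark: 14.99, 70.34, 185.42, 299.34.
For Kestria: 14.29, 62.49, 208.48, 386.23.
Standard weights: 0.29, 0.02, 0.19, 0.50.
Belmark: 0.2900×14.99 + 0.0200×70.34 + 0.1900×185.42 + 0.5000×299.34 = 190.6552 per 100,000.
Kestria: 0.2900×14.29 + 0.0200×62.49 + 0.1900×208.48 + 0.5000×386.23 = 238.1194 per 100,000.
Ratio = 190.6552 ÷ 238.1194 = 0.80067.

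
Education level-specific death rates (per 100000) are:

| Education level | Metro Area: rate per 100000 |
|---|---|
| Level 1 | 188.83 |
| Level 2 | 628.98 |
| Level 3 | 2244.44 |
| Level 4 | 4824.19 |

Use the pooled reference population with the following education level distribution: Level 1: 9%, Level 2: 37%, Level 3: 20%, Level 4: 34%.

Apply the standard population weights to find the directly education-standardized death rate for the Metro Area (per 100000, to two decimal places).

2338.83

Standard weights: 0.09, 0.37, 0.20, 0.34.
Standardized rate: 0.0900×188.83 + 0.3700×628.98 + 0.2000×2244.44 + 0.3400×4824.19 = 2338.8299 per 100000.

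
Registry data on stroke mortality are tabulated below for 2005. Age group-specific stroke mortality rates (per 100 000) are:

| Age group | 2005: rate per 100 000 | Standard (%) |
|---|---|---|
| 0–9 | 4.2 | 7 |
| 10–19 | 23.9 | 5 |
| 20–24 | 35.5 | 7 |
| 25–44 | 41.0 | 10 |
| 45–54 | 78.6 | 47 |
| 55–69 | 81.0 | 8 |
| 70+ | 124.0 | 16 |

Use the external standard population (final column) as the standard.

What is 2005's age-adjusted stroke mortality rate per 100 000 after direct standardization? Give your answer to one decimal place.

Standard weights: 0.07, 0.05, 0.07, 0.10, 0.47, 0.08, 0.16.
Standardized rate: 0.0700×4.2 + 0.0500×23.9 + 0.0700×35.5 + 0.1000×41.0 + 0.4700×78.6 + 0.0800×81.0 + 0.1600×124.0 = 71.3360 per 100 000.

71.3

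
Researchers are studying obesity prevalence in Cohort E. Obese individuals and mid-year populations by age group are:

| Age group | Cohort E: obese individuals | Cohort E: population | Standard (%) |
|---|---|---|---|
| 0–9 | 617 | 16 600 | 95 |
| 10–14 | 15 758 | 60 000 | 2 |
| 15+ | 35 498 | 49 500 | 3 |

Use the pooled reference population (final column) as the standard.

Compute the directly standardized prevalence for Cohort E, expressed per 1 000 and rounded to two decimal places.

62.08

Age-specific rates per 1 000 for Cohort E: 37.169, 262.633, 717.131.
Standard weights: 0.95, 0.02, 0.03.
Standardized rate: 0.9500×37.169 + 0.0200×262.633 + 0.0300×717.131 = 62.0768 per 1 000.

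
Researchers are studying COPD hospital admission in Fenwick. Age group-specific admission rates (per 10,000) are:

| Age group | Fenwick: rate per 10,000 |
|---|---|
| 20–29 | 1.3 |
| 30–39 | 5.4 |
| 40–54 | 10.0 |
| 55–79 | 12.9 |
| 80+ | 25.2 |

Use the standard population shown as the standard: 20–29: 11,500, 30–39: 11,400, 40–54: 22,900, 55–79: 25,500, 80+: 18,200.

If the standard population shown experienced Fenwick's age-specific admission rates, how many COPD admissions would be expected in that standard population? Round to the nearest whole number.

109

Expected COPD admissions = Σ (standard pop × age-specific rate ÷ 10,000)
= 11,500×1.3/10,000 + 11,400×5.4/10,000 + 22,900×10.0/10,000 + 25,500×12.9/10,000 + 18,200×25.2/10,000
= 1.50 + 6.16 + 22.90 + 32.90 + 45.86 = 109.31.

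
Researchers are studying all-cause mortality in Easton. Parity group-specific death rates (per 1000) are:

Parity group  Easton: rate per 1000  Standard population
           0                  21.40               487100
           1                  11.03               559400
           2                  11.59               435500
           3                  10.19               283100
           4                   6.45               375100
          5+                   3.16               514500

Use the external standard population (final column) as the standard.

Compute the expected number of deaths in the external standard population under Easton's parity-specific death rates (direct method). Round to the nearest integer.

Expected deaths = Σ (standard pop × parity-specific rate ÷ 1000)
= 487100×21.40/1000 + 559400×11.03/1000 + 435500×11.59/1000 + 283100×10.19/1000 + 375100×6.45/1000 + 514500×3.16/1000
= 10423.94 + 6170.18 + 5047.44 + 2884.79 + 2419.39 + 1625.82 = 28571.57.

28572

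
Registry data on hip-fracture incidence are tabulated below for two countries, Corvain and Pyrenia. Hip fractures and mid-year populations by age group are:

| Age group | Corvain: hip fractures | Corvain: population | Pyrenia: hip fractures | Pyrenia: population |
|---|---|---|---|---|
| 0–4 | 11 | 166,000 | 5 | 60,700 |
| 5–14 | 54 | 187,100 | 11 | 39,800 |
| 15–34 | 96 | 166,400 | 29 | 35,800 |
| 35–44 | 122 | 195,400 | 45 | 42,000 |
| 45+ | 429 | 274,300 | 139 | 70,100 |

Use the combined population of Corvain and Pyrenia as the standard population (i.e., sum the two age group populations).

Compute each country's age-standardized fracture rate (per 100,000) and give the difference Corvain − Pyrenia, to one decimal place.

Age-specific rates per 100,000 for Corvain: 6.63, 28.86, 57.69, 62.44, 156.40.
For Pyrenia: 8.24, 27.64, 81.01, 107.14, 198.29.
Combined standard total = 1,237,600; weights = 0.1832, 0.1833, 0.1634, 0.1918, 0.2783.
Corvain: 0.1832×6.63 + 0.1833×28.86 + 0.1634×57.69 + 0.1918×62.44 + 0.2783×156.40 = 71.4303 per 100,000.
Pyrenia: 0.1832×8.24 + 0.1833×27.64 + 0.1634×81.01 + 0.1918×107.14 + 0.2783×198.29 = 95.5430 per 100,000.
Difference = 71.4303 − 95.5430 = -24.1127.

-24.1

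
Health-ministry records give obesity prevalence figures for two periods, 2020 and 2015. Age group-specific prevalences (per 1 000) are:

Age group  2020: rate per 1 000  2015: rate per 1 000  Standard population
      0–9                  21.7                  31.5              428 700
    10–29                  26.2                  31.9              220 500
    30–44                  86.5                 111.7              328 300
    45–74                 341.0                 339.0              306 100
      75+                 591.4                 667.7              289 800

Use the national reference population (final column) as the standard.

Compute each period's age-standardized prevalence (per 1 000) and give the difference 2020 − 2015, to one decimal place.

Standard total = 1 573 400; weights = 0.2725, 0.1401, 0.2087, 0.1945, 0.1842.
2020: 0.2725×21.7 + 0.1401×26.2 + 0.2087×86.5 + 0.1945×341.0 + 0.1842×591.4 = 202.9018 per 1 000.
2015: 0.2725×31.5 + 0.1401×31.9 + 0.2087×111.7 + 0.1945×339.0 + 0.1842×667.7 = 225.2933 per 1 000.
Difference = 202.9018 − 225.2933 = -22.3915.

-22.4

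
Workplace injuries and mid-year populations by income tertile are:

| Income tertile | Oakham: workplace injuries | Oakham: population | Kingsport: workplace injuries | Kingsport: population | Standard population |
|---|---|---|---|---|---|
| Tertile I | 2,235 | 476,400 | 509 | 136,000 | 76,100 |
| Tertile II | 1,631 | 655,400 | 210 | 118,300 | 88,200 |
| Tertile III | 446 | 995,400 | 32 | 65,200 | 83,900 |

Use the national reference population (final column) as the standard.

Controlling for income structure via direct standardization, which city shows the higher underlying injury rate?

Income-specific rates per 10,000 for Oakham: 46.91, 24.89, 4.48.
For Kingsport: 37.43, 17.75, 4.91.
Standard total = 248,200; weights = 0.3066, 0.3554, 0.3380.
Oakham: 0.3066×46.91 + 0.3554×24.89 + 0.3380×4.48 = 24.7422 per 10,000.
Kingsport: 0.3066×37.43 + 0.3554×17.75 + 0.3380×4.91 = 19.4424 per 10,000.
The crude rates (20.27 vs 23.51) would put Kingsport higher, but that reflects its income composition; once standardized to a common income structure, Oakham has the higher underlying rate.

Oakham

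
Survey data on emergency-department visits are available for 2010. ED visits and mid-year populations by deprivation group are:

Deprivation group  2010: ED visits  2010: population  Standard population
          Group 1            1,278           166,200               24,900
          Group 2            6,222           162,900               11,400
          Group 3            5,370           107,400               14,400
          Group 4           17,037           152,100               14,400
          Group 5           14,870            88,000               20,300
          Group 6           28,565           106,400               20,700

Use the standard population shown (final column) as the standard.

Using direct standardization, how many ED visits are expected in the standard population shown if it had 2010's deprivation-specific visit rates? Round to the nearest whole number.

Deprivation-specific rates per 1,000 for 2010: 7.690, 38.195, 50.000, 112.012, 168.977, 268.468.
Expected ED visits = Σ (standard pop × deprivation-specific rate ÷ 1,000)
= 24,900×7.690/1,000 + 11,400×38.195/1,000 + 14,400×50.000/1,000 + 14,400×112.012/1,000 + 20,300×168.977/1,000 + 20,700×268.468/1,000
= 191.47 + 435.43 + 720.00 + 1612.97 + 3430.24 + 5557.29 = 11947.39.

11947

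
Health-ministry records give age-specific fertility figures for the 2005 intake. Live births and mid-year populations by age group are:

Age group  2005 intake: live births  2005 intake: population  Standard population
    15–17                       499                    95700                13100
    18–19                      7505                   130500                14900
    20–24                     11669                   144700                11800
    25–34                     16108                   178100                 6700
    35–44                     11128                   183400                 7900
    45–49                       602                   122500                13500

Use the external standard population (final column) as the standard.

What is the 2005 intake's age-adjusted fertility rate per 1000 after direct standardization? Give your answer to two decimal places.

Age-specific rates per 1000 for the 2005 intake: 5.214, 57.510, 80.643, 90.444, 60.676, 4.914.
Standard total = 67900; weights = 0.1929, 0.2194, 0.1738, 0.0987, 0.1163, 0.1988.
Standardized rate: 0.1929×5.214 + 0.2194×57.510 + 0.1738×80.643 + 0.0987×90.444 + 0.1163×60.676 + 0.1988×4.914 = 44.6015 per 1000.

44.60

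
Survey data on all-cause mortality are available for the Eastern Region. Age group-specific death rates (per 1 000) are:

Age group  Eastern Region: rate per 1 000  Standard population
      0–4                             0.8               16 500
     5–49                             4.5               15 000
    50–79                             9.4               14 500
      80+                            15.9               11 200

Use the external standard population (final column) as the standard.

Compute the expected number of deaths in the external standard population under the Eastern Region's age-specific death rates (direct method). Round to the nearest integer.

Expected deaths = Σ (standard pop × age-specific rate ÷ 1 000)
= 16 500×0.8/1 000 + 15 000×4.5/1 000 + 14 500×9.4/1 000 + 11 200×15.9/1 000
= 13.20 + 67.50 + 136.30 + 178.08 = 395.08.

395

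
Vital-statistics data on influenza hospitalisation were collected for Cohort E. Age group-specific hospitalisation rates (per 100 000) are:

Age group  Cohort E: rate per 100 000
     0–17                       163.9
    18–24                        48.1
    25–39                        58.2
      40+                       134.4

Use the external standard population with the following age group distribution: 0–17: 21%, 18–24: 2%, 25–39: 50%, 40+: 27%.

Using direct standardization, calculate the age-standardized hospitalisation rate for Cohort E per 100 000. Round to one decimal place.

Standard weights: 0.21, 0.02, 0.50, 0.27.
Standardized rate: 0.2100×163.9 + 0.0200×48.1 + 0.5000×58.2 + 0.2700×134.4 = 100.7690 per 100 000.

100.8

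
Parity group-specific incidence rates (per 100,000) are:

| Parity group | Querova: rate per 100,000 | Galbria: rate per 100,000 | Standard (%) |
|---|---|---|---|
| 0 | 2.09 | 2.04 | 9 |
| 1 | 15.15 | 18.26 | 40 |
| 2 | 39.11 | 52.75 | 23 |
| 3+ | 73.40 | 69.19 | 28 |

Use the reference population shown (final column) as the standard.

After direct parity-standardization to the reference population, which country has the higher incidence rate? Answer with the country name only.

Standard weights: 0.09, 0.40, 0.23, 0.28.
Querova: 0.0900×2.09 + 0.4000×15.15 + 0.2300×39.11 + 0.2800×73.40 = 35.7954 per 100,000.
Galbria: 0.0900×2.04 + 0.4000×18.26 + 0.2300×52.75 + 0.2800×69.19 = 38.9933 per 100,000.

Galbria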